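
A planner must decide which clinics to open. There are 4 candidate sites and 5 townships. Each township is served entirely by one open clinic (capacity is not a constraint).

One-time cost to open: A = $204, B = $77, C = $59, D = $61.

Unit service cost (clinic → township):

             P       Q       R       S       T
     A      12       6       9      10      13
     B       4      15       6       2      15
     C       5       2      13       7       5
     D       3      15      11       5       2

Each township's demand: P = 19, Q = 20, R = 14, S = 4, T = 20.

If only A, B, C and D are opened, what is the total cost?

Each township is assigned to its cheapest site among the open ones.
{A, B, C, D}: P→D 3·19=57, Q→C 2·20=40, R→B 6·14=84, S→B 2·4=8, T→D 2·20=40. Service 229; fixed 401; total 630.

Total cost: 630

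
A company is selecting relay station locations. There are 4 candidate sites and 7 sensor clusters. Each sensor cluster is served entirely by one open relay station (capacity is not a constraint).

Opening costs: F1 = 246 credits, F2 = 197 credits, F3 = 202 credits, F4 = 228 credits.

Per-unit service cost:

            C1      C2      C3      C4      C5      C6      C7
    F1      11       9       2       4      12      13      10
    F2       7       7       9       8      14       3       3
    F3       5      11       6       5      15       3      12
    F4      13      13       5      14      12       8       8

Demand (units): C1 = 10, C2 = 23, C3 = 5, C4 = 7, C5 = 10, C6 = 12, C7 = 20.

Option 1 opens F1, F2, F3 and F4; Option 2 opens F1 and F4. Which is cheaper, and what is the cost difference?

Option 2 is cheaper by 133.

Option 1: {F1, F2, F3, F4}: C1→F3 5·10=50, C2→F2 7·23=161, C3→F1 2·5=10, C4→F1 4·7=28, C5→F1 12·10=120, C6→F2 3·12=36, C7→F2 3·20=60. Service 465; fixed 873; total 1338.
Option 2: {F1, F4}: C1→F1 11·10=110, C2→F1 9·23=207, C3→F1 2·5=10, C4→F1 4·7=28, C5→F1 12·10=120, C6→F4 8·12=96, C7→F4 8·20=160. Service 731; fixed 474; total 1205.
Difference: |1338 − 1205| = 133.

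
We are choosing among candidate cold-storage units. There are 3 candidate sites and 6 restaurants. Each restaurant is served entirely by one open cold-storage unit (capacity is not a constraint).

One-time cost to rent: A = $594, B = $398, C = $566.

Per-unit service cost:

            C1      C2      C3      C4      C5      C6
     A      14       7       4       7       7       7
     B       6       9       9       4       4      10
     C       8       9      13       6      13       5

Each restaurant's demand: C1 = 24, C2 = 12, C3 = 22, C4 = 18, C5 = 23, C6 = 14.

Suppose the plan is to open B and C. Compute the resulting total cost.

Total cost: 1648

Each restaurant is assigned to its cheapest site among the open ones.
{B, C}: C1→B 6·24=144, C2→B 9·12=108, C3→B 9·22=198, C4→B 4·18=72, C5→B 4·23=92, C6→C 5·14=70. Service 684; fixed 964; total 1648.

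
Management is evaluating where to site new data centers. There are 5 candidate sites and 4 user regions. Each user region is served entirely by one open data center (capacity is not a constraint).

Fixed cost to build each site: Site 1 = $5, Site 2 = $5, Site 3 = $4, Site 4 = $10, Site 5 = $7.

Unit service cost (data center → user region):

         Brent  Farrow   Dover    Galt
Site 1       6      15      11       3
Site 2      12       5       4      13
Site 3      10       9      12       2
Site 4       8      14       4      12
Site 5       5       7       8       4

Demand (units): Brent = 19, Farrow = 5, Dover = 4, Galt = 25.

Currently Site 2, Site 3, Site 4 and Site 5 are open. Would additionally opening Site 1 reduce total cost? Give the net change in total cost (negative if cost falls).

No — net change +5 (cost rises by 5).

Current service cost with {Site 2, Site 3, Site 4, Site 5}: 186.
Adding Site 1: each user region re-picks its cheapest; new service cost 186, saving 0.
Extra fixed cost: 5. Net change = 5 − 0 = 5.
(Totals: 212 → 217.)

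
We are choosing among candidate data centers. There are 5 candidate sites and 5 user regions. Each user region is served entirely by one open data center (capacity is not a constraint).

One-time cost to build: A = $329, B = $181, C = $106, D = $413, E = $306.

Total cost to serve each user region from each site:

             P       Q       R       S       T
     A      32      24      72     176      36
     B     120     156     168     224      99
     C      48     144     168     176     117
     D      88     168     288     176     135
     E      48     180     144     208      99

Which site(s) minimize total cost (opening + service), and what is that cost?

For any fixed open set, each user region goes to its cheapest open site; total = fixed + service.
{A}: P→A 32, Q→A 24, R→A 72, S→A 176, T→A 36. Service 340; fixed 329; total 669.
{C}: service 653 + fixed 106 = 759
{A, C}: P→A 32, Q→A 24, R→A 72, S→A 176, T→A 36. Service 340; fixed 435; total 775.
{A, B, C, D, E}: P→A 32, Q→A 24, R→A 72, S→A 176, T→A 36. Service 340; fixed 1335; total 1675.
No other subset beats 669.

Open A only; minimum total cost 669.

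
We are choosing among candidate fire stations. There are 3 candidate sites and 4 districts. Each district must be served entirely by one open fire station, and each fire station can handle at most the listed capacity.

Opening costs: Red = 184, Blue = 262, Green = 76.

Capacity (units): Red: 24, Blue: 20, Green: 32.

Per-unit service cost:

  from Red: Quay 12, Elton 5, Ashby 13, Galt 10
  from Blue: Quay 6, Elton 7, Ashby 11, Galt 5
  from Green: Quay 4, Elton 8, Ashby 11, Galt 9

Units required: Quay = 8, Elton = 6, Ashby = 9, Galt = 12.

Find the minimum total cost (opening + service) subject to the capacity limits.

Minimum total cost: 529

Open {Red, Green}: Quay→Green 4·8=32, Elton→Red 5·6=30, Ashby→Green 11·9=99, Galt→Green 9·12=108.
Loads: Red carries 6/24, Green carries 29/32. Service 269; fixed 260; total 529.
Next best feasible plan costs 541.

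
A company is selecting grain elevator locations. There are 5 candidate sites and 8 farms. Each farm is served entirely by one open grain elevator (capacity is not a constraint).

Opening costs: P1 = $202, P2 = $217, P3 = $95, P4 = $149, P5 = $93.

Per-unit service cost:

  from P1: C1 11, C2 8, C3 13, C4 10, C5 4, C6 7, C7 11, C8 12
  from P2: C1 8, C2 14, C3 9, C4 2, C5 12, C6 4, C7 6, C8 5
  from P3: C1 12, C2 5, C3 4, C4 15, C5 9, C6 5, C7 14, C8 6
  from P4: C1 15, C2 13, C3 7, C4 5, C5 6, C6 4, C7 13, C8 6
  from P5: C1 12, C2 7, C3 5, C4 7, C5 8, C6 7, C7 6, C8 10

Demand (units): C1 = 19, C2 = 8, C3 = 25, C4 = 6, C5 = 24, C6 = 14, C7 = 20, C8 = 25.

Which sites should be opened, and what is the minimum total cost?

Open P3 and P5; minimum total cost 1130.

For any fixed open set, each farm goes to its cheapest open site; total = fixed + service.
{P3, P5}: C1→P3 12·19=228, C2→P3 5·8=40, C3→P3 4·25=100, C4→P5 7·6=42, C5→P5 8·24=192, C6→P3 5·14=70, C7→P5 6·20=120, C8→P3 6·25=150. Service 942; fixed 188; total 1130.
{P2, P3}: service 821 + fixed 312 = 1133
{P2, P5}: C1→P2 8·19=152, C2→P5 7·8=56, C3→P5 5·25=125, C4→P2 2·6=12, C5→P5 8·24=192, C6→P2 4·14=56, C7→P2 6·20=120, C8→P2 5·25=125. Service 838; fixed 310; total 1148.
{P1, P2, P3, P4, P5}: service 701 + fixed 756 = 1457
No other subset beats 1130.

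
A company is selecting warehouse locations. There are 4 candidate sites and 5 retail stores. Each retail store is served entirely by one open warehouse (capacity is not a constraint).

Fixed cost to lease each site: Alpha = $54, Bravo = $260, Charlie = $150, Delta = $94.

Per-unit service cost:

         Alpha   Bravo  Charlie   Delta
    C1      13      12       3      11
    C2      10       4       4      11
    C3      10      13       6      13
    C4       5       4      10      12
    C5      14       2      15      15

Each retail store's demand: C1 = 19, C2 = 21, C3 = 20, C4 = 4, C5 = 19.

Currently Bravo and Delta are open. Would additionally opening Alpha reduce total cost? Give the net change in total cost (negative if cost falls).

Current service cost with {Bravo, Delta}: 607.
Adding Alpha: each retail store re-picks its cheapest; new service cost 547, saving 60.
Extra fixed cost: 54. Net change = 54 − 60 = -6.
(Totals: 961 → 955.)

Yes — net change −6 (cost falls by 6).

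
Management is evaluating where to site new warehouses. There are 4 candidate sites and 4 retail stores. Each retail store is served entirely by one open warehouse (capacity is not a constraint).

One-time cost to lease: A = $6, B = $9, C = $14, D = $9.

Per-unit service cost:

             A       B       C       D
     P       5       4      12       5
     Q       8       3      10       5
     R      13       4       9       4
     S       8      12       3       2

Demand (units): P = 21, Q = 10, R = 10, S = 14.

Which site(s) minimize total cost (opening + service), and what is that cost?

For any fixed open set, each retail store goes to its cheapest open site; total = fixed + service.
{B, D}: P→B 4·21=84, Q→B 3·10=30, R→B 4·10=40, S→D 2·14=28. Service 182; fixed 18; total 200.
{A, B, D}: service 182 + fixed 24 = 206
{B, C, D}: service 182 + fixed 32 = 214
{A, B, C, D}: service 182 + fixed 38 = 220
No other subset beats 200.

Open B and D; minimum total cost 200.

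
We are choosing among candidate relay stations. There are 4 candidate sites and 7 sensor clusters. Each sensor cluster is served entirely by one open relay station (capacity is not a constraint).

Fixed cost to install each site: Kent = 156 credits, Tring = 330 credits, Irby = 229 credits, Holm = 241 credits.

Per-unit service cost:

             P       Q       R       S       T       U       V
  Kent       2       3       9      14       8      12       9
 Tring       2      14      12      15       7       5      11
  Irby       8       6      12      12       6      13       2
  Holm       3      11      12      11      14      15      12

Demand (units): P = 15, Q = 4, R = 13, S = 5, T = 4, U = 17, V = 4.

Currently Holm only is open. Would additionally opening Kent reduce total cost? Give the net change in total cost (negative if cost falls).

Yes — net change −17 (cost falls by 17).

Current service cost with {Holm}: 659.
Adding Kent: each sensor cluster re-picks its cheapest; new service cost 486, saving 173.
Extra fixed cost: 156. Net change = 156 − 173 = -17.
(Totals: 900 → 883.)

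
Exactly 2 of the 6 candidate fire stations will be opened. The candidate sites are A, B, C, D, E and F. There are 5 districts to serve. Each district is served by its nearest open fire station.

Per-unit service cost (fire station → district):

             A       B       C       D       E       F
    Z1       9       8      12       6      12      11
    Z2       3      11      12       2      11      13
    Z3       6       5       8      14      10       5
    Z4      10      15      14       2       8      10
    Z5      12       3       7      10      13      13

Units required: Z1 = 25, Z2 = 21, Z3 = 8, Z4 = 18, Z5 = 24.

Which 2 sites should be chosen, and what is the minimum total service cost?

Choose B and D; total service cost 340.

With exactly 2 open, each district uses its cheapest among the chosen.
{B, D}: Z1→D 6·25=150, Z2→D 2·21=42, Z3→B 5·8=40, Z4→D 2·18=36, Z5→B 3·24=72. Service cost 340.
{C, D}: service cost 460
{D, F}: service cost 508
Among all 15 size-2 choices, {B, D} is lowest.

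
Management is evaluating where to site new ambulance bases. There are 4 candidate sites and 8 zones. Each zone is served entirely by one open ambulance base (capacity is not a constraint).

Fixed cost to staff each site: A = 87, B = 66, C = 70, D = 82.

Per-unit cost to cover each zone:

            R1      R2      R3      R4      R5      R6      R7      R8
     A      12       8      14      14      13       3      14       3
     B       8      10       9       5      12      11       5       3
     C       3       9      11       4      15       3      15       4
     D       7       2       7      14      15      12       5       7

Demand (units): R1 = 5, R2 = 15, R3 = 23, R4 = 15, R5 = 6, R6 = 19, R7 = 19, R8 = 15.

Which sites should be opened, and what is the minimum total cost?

Open C and D; minimum total cost 720.

For any fixed open set, each zone goes to its cheapest open site; total = fixed + service.
{C, D}: R1→C 3·5=15, R2→D 2·15=30, R3→D 7·23=161, R4→C 4·15=60, R5→C 15·6=90, R6→C 3·19=57, R7→D 5·19=95, R8→C 4·15=60. Service 568; fixed 152; total 720.
{B, C, D}: R1→C 3·5=15, R2→D 2·15=30, R3→D 7·23=161, R4→C 4·15=60, R5→B 12·6=72, R6→C 3·19=57, R7→B 5·19=95, R8→B 3·15=45. Service 535; fixed 218; total 753.
{A, C, D}: R1→C 3·5=15, R2→D 2·15=30, R3→D 7·23=161, R4→C 4·15=60, R5→A 13·6=78, R6→A 3·19=57, R7→D 5·19=95, R8→A 3·15=45. Service 541; fixed 239; total 780.
{A, B, C, D}: service 535 + fixed 305 = 840
No other subset beats 720.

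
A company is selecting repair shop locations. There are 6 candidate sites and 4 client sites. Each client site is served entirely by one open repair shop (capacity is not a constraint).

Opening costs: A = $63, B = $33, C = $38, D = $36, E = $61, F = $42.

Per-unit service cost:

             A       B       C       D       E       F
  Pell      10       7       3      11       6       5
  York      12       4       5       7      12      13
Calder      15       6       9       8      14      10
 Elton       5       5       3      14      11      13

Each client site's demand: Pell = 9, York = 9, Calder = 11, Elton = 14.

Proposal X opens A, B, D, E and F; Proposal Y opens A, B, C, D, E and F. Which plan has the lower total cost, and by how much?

Proposal X: {A, B, D, E, F}: Pell→F 5·9=45, York→B 4·9=36, Calder→B 6·11=66, Elton→A 5·14=70. Service 217; fixed 235; total 452.
Proposal Y: {A, B, C, D, E, F}: Pell→C 3·9=27, York→B 4·9=36, Calder→B 6·11=66, Elton→C 3·14=42. Service 171; fixed 273; total 444.
Difference: |452 − 444| = 8.

Proposal Y is cheaper by 8.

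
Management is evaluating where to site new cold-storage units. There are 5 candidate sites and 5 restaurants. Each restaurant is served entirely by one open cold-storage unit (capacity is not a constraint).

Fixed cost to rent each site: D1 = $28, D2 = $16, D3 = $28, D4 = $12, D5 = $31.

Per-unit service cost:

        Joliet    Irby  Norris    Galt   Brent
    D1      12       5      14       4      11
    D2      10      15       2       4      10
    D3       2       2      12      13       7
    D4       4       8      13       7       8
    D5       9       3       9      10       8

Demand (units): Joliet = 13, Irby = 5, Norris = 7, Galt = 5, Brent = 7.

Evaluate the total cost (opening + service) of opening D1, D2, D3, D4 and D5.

Each restaurant is assigned to its cheapest site among the open ones.
{D1, D2, D3, D4, D5}: Joliet→D3 2·13=26, Irby→D3 2·5=10, Norris→D2 2·7=14, Galt→D1 4·5=20, Brent→D3 7·7=49. Service 119; fixed 115; total 234.

Total cost: 234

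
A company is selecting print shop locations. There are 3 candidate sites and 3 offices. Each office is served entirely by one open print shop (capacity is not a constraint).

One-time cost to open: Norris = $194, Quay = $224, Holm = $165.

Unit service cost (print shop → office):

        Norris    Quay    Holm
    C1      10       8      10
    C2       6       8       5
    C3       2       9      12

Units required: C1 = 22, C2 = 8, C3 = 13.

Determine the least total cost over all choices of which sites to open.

For any fixed open set, each office goes to its cheapest open site; total = fixed + service.
{Norris}: C1→Norris 10·22=220, C2→Norris 6·8=48, C3→Norris 2·13=26. Service 294; fixed 194; total 488.
{Quay}: service 357 + fixed 224 = 581
{Holm}: C1→Holm 10·22=220, C2→Holm 5·8=40, C3→Holm 12·13=156. Service 416; fixed 165; total 581.
{Norris, Quay, Holm}: service 242 + fixed 583 = 825
No other subset beats 488.

Minimum total cost: 488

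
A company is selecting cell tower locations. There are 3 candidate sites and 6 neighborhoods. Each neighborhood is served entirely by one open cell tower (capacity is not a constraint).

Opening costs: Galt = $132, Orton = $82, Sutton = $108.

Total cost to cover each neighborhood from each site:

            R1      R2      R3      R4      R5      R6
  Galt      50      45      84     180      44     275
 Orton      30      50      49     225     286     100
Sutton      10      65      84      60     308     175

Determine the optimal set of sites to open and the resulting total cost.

Open Galt, Orton and Sutton; minimum total cost 630.

For any fixed open set, each neighborhood goes to its cheapest open site; total = fixed + service.
{Galt, Orton, Sutton}: R1→Sutton 10, R2→Galt 45, R3→Orton 49, R4→Sutton 60, R5→Galt 44, R6→Orton 100. Service 308; fixed 322; total 630.
{Galt, Sutton}: R1→Sutton 10, R2→Galt 45, R3→Galt 84, R4→Sutton 60, R5→Galt 44, R6→Sutton 175. Service 418; fixed 240; total 658.
{Galt, Orton}: service 448 + fixed 214 = 662
{Orton}: service 740 + fixed 82 = 822
No other subset beats 630.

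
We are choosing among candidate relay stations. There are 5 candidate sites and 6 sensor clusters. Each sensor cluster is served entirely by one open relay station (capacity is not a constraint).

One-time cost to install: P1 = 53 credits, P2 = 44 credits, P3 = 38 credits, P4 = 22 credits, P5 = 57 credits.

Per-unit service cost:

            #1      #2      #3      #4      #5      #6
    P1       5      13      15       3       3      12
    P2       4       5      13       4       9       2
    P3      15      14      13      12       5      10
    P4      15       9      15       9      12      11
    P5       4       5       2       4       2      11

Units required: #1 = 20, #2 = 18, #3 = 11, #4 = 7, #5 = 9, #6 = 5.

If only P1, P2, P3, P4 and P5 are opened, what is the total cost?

Each sensor cluster is assigned to its cheapest site among the open ones.
{P1, P2, P3, P4, P5}: #1→P2 4·20=80, #2→P2 5·18=90, #3→P5 2·11=22, #4→P1 3·7=21, #5→P5 2·9=18, #6→P2 2·5=10. Service 241; fixed 214; total 455.

Total cost: 455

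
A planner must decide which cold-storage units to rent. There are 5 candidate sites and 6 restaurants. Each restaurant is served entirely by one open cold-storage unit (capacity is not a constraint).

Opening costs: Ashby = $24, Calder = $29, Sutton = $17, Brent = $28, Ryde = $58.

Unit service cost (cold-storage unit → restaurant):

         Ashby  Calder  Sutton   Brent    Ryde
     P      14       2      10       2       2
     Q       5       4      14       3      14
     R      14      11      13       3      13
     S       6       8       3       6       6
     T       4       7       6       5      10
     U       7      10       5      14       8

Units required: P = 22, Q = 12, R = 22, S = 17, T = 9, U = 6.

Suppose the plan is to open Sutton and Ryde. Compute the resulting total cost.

Total cost: 708

Each restaurant is assigned to its cheapest site among the open ones.
{Sutton, Ryde}: P→Ryde 2·22=44, Q→Sutton 14·12=168, R→Sutton 13·22=286, S→Sutton 3·17=51, T→Sutton 6·9=54, U→Sutton 5·6=30. Service 633; fixed 75; total 708.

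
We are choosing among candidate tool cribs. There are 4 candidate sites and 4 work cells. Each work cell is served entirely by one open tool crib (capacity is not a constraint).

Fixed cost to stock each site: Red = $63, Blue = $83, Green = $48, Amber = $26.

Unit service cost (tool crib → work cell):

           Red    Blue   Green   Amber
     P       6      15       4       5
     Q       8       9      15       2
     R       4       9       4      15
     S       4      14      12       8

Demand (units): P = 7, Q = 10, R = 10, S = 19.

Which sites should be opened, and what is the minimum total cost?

For any fixed open set, each work cell goes to its cheapest open site; total = fixed + service.
{Red, Amber}: P→Amber 5·7=35, Q→Amber 2·10=20, R→Red 4·10=40, S→Red 4·19=76. Service 171; fixed 89; total 260.
{Red}: service 238 + fixed 63 = 301
{Red, Green, Amber}: P→Green 4·7=28, Q→Amber 2·10=20, R→Red 4·10=40, S→Red 4·19=76. Service 164; fixed 137; total 301.
{Red, Blue, Green, Amber}: service 164 + fixed 220 = 384
No other subset beats 260.

Open Red and Amber; minimum total cost 260.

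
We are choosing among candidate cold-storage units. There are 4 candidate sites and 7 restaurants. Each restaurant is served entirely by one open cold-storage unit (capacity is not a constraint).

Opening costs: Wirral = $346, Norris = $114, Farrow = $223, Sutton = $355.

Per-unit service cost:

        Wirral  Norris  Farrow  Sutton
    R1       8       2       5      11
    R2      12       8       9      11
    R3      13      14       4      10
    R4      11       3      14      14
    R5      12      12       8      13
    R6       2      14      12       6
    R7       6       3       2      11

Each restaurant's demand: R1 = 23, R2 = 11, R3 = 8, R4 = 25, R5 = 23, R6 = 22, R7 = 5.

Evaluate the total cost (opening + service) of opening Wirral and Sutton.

Total cost: 1711

Each restaurant is assigned to its cheapest site among the open ones.
{Wirral, Sutton}: R1→Wirral 8·23=184, R2→Sutton 11·11=121, R3→Sutton 10·8=80, R4→Wirral 11·25=275, R5→Wirral 12·23=276, R6→Wirral 2·22=44, R7→Wirral 6·5=30. Service 1010; fixed 701; total 1711.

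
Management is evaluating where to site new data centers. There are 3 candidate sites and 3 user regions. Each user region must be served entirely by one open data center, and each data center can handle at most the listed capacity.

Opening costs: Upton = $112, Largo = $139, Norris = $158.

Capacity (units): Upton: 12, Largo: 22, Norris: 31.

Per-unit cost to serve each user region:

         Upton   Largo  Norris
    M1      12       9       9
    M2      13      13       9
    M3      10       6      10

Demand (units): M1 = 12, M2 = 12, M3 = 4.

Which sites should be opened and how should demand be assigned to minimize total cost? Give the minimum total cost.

Open {Norris}: M1→Norris 9·12=108, M2→Norris 9·12=108, M3→Norris 10·4=40.
Loads: Norris carries 28/31. Service 256; fixed 158; total 414.
Next best feasible plan costs 526.

Minimum total cost: 414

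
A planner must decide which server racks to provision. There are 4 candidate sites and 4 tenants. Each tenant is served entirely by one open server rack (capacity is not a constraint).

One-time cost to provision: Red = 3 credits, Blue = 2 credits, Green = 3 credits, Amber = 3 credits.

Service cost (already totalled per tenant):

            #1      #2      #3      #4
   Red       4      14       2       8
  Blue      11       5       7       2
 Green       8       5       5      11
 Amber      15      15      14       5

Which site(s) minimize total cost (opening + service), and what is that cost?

Open Red and Blue; minimum total cost 18.

For any fixed open set, each tenant goes to its cheapest open site; total = fixed + service.
{Red, Blue}: #1→Red 4, #2→Blue 5, #3→Red 2, #4→Blue 2. Service 13; fixed 5; total 18.
{Red, Blue, Green}: #1→Red 4, #2→Blue 5, #3→Red 2, #4→Blue 2. Service 13; fixed 8; total 21.
{Red, Blue, Amber}: #1→Red 4, #2→Blue 5, #3→Red 2, #4→Blue 2. Service 13; fixed 8; total 21.
{Red, Blue, Green, Amber}: service 13 + fixed 11 = 24
No other subset beats 18.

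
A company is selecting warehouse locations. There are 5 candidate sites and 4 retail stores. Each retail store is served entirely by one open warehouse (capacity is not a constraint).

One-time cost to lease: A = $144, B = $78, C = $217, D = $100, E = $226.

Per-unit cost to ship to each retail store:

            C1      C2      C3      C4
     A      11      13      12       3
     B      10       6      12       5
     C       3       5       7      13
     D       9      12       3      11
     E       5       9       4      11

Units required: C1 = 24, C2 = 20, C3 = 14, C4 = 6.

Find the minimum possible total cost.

For any fixed open set, each retail store goes to its cheapest open site; total = fixed + service.
{C}: C1→C 3·24=72, C2→C 5·20=100, C3→C 7·14=98, C4→C 13·6=78. Service 348; fixed 217; total 565.
{B, D}: C1→D 9·24=216, C2→B 6·20=120, C3→D 3·14=42, C4→B 5·6=30. Service 408; fixed 178; total 586.
{B, C}: service 300 + fixed 295 = 595
{A, B, C, D, E}: C1→C 3·24=72, C2→C 5·20=100, C3→D 3·14=42, C4→A 3·6=18. Service 232; fixed 765; total 997.
No other subset beats 565.

Minimum total cost: 565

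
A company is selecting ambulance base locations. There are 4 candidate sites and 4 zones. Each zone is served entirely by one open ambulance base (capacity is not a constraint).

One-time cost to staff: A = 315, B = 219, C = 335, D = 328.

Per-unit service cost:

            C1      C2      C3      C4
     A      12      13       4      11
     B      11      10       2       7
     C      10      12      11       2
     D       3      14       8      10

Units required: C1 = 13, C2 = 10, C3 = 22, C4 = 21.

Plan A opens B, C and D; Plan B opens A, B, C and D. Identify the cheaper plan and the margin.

Plan A: {B, C, D}: C1→D 3·13=39, C2→B 10·10=100, C3→B 2·22=44, C4→C 2·21=42. Service 225; fixed 882; total 1107.
Plan B: {A, B, C, D}: C1→D 3·13=39, C2→B 10·10=100, C3→B 2·22=44, C4→C 2·21=42. Service 225; fixed 1197; total 1422.
Difference: |1107 − 1422| = 315.

Plan A is cheaper by 315.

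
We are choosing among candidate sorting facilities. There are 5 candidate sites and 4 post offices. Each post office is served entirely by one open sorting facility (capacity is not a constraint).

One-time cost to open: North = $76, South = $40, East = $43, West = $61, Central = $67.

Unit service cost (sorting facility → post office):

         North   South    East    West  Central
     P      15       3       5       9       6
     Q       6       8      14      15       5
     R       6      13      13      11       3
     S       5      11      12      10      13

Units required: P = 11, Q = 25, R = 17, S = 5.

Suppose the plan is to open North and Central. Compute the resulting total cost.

Total cost: 410

Each post office is assigned to its cheapest site among the open ones.
{North, Central}: P→Central 6·11=66, Q→Central 5·25=125, R→Central 3·17=51, S→North 5·5=25. Service 267; fixed 143; total 410.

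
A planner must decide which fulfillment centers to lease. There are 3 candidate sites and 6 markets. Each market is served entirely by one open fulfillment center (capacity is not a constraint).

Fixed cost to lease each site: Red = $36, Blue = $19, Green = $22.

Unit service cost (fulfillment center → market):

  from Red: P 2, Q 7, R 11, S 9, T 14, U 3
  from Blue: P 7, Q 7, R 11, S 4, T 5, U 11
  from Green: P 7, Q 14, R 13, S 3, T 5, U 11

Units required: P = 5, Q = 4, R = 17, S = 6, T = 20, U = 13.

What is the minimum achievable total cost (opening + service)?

For any fixed open set, each market goes to its cheapest open site; total = fixed + service.
{Red, Green}: P→Red 2·5=10, Q→Red 7·4=28, R→Red 11·17=187, S→Green 3·6=18, T→Green 5·20=100, U→Red 3·13=39. Service 382; fixed 58; total 440.
{Red, Blue}: service 388 + fixed 55 = 443
{Red, Blue, Green}: service 382 + fixed 77 = 459
{Blue}: service 517 + fixed 19 = 536
(All 7 nonempty subsets were checked; Red and Green is lowest.)

Minimum total cost: 440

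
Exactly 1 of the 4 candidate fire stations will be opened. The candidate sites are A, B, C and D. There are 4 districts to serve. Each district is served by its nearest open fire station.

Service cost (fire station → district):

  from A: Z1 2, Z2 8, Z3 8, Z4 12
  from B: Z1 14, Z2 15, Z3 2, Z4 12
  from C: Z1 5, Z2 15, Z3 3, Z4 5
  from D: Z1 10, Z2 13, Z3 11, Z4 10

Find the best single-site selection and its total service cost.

Choose C only; total service cost 28.

With exactly 1 open, each district uses its cheapest among the chosen.
{C}: Z1→C 5, Z2→C 15, Z3→C 3, Z4→C 5. Service cost 28.
{A}: service cost 30
{B}: service cost 43
Among all 4 size-1 choices, {C} is lowest.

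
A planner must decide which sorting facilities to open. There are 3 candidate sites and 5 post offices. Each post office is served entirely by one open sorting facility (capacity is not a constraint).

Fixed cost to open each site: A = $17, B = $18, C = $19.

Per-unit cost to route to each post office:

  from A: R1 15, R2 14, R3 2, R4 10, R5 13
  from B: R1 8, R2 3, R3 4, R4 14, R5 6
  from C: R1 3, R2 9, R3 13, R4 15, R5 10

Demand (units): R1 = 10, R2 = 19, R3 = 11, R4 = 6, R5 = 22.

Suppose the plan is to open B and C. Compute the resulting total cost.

Total cost: 384

Each post office is assigned to its cheapest site among the open ones.
{B, C}: R1→C 3·10=30, R2→B 3·19=57, R3→B 4·11=44, R4→B 14·6=84, R5→B 6·22=132. Service 347; fixed 37; total 384.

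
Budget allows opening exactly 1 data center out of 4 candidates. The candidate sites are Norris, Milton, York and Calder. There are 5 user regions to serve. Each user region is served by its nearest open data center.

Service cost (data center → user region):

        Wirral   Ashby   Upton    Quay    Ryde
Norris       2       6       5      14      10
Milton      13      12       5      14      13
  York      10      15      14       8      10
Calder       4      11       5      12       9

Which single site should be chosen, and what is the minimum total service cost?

With exactly 1 open, each user region uses its cheapest among the chosen.
{Norris}: Wirral→Norris 2, Ashby→Norris 6, Upton→Norris 5, Quay→Norris 14, Ryde→Norris 10. Service cost 37.
{Calder}: service cost 41
{Milton}: service cost 57
Among all 4 size-1 choices, {Norris} is lowest.

Choose Norris only; total service cost 37.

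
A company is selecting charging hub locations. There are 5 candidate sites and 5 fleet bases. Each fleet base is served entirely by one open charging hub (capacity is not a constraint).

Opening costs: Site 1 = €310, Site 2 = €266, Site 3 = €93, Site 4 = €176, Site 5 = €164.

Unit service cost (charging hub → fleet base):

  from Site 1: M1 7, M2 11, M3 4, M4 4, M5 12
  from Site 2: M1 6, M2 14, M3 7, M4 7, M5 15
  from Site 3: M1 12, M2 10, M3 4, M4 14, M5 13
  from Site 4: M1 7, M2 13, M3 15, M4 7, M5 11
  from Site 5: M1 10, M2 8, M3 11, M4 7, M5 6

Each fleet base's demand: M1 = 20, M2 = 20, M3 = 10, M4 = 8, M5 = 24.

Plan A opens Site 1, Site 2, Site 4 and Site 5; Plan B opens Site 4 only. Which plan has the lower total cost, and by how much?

Plan A: {Site 1, Site 2, Site 4, Site 5}: M1→Site 2 6·20=120, M2→Site 5 8·20=160, M3→Site 1 4·10=40, M4→Site 1 4·8=32, M5→Site 5 6·24=144. Service 496; fixed 916; total 1412.
Plan B: {Site 4}: M1→Site 4 7·20=140, M2→Site 4 13·20=260, M3→Site 4 15·10=150, M4→Site 4 7·8=56, M5→Site 4 11·24=264. Service 870; fixed 176; total 1046.
Difference: |1412 − 1046| = 366.

Plan B is cheaper by 366.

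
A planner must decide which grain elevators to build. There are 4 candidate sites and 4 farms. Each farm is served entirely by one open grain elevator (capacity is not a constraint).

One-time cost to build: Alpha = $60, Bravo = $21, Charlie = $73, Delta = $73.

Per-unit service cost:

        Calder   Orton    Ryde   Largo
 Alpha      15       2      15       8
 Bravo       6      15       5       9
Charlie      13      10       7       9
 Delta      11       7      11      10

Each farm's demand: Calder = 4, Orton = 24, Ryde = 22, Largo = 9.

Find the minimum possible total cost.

For any fixed open set, each farm goes to its cheapest open site; total = fixed + service.
{Alpha, Bravo}: Calder→Bravo 6·4=24, Orton→Alpha 2·24=48, Ryde→Bravo 5·22=110, Largo→Alpha 8·9=72. Service 254; fixed 81; total 335.
{Alpha, Bravo, Charlie}: service 254 + fixed 154 = 408
{Alpha, Bravo, Delta}: Calder→Bravo 6·4=24, Orton→Alpha 2·24=48, Ryde→Bravo 5·22=110, Largo→Alpha 8·9=72. Service 254; fixed 154; total 408.
{Alpha, Bravo, Charlie, Delta}: service 254 + fixed 227 = 481
(All 15 nonempty subsets were checked; Alpha and Bravo is lowest.)

Minimum total cost: 335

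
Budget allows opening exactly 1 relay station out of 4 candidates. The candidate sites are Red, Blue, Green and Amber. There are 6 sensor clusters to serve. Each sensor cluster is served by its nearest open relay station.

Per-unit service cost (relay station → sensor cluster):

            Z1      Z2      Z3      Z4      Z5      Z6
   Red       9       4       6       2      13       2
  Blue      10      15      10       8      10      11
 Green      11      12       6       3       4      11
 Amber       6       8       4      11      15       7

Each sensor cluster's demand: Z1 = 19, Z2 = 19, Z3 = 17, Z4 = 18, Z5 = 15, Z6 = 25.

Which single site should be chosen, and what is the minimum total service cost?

Choose Red only; total service cost 630.

With exactly 1 open, each sensor cluster uses its cheapest among the chosen.
{Red}: Z1→Red 9·19=171, Z2→Red 4·19=76, Z3→Red 6·17=102, Z4→Red 2·18=36, Z5→Red 13·15=195, Z6→Red 2·25=50. Service cost 630.
{Green}: service cost 928
{Amber}: service cost 932
Among all 4 size-1 choices, {Red} is lowest.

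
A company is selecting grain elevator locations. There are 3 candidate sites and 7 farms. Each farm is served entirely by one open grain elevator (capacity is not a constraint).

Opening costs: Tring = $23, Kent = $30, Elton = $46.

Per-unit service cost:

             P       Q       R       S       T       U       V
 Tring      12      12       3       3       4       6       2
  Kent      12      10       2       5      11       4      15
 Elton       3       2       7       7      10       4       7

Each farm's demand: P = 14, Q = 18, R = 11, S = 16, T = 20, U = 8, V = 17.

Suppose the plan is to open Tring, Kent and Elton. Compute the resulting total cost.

Total cost: 393

Each farm is assigned to its cheapest site among the open ones.
{Tring, Kent, Elton}: P→Elton 3·14=42, Q→Elton 2·18=36, R→Kent 2·11=22, S→Tring 3·16=48, T→Tring 4·20=80, U→Kent 4·8=32, V→Tring 2·17=34. Service 294; fixed 99; total 393.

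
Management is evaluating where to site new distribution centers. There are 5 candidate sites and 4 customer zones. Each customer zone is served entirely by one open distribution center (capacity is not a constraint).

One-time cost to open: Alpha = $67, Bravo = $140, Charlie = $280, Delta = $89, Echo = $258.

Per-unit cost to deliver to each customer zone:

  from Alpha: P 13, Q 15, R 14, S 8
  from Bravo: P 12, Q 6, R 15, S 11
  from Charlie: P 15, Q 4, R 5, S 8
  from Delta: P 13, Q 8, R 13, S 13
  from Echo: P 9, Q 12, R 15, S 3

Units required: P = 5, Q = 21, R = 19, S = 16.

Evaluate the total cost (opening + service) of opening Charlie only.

Each customer zone is assigned to its cheapest site among the open ones.
{Charlie}: P→Charlie 15·5=75, Q→Charlie 4·21=84, R→Charlie 5·19=95, S→Charlie 8·16=128. Service 382; fixed 280; total 662.

Total cost: 662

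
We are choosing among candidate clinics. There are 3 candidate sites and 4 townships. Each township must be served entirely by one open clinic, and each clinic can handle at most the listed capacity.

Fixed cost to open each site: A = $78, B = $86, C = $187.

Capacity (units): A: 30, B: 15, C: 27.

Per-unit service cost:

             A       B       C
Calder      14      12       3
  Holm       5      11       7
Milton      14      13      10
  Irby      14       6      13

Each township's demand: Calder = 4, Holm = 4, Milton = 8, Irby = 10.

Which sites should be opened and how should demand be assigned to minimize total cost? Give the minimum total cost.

Open {A, B}: Calder→B 12·4=48, Holm→A 5·4=20, Milton→A 14·8=112, Irby→B 6·10=60.
Loads: A carries 12/30, B carries 14/15. Service 240; fixed 164; total 404.
Next best feasible plan costs 406.

Minimum total cost: 404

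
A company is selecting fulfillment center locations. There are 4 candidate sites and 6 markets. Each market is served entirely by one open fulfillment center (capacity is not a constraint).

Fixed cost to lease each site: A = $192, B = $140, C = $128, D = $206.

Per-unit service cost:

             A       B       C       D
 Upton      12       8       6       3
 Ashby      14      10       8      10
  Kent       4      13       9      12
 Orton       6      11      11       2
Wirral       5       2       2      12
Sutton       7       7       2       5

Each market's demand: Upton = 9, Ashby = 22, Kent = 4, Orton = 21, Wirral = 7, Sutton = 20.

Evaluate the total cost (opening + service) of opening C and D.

Total cost: 669

Each market is assigned to its cheapest site among the open ones.
{C, D}: Upton→D 3·9=27, Ashby→C 8·22=176, Kent→C 9·4=36, Orton→D 2·21=42, Wirral→C 2·7=14, Sutton→C 2·20=40. Service 335; fixed 334; total 669.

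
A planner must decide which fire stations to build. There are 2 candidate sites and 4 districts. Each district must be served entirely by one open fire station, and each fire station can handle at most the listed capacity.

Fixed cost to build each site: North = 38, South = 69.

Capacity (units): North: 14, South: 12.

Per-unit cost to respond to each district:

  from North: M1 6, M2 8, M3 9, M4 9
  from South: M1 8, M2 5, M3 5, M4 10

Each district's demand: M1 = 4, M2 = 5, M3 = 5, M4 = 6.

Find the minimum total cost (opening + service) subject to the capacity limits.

Open {North, South}: M1→North 6·4=24, M2→South 5·5=25, M3→South 5·5=25, M4→North 9·6=54.
Loads: North carries 10/14, South carries 10/12. Service 128; fixed 107; total 235.
Next best feasible plan costs 256.

Minimum total cost: 235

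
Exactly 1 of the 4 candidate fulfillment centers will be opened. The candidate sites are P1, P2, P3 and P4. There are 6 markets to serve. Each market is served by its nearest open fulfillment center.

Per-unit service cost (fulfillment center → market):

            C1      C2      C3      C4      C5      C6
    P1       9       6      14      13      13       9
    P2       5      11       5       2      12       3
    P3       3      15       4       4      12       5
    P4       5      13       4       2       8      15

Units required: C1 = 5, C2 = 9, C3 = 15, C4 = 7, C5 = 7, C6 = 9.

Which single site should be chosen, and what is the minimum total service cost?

With exactly 1 open, each market uses its cheapest among the chosen.
{P2}: C1→P2 5·5=25, C2→P2 11·9=99, C3→P2 5·15=75, C4→P2 2·7=14, C5→P2 12·7=84, C6→P2 3·9=27. Service cost 324.
{P3}: service cost 367
{P4}: service cost 407
Among all 4 size-1 choices, {P2} is lowest.

Choose P2 only; total service cost 324.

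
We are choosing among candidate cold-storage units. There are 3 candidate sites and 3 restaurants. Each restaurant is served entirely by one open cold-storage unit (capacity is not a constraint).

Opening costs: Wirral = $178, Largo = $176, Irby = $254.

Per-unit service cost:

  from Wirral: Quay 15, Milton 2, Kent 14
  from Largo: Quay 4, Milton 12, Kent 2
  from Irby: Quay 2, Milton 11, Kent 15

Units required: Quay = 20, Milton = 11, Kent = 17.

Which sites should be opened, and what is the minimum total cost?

For any fixed open set, each restaurant goes to its cheapest open site; total = fixed + service.
{Largo}: Quay→Largo 4·20=80, Milton→Largo 12·11=132, Kent→Largo 2·17=34. Service 246; fixed 176; total 422.
{Wirral, Largo}: service 136 + fixed 354 = 490
{Largo, Irby}: service 195 + fixed 430 = 625
{Wirral, Largo, Irby}: Quay→Irby 2·20=40, Milton→Wirral 2·11=22, Kent→Largo 2·17=34. Service 96; fixed 608; total 704.
No other subset beats 422.

Open Largo only; minimum total cost 422.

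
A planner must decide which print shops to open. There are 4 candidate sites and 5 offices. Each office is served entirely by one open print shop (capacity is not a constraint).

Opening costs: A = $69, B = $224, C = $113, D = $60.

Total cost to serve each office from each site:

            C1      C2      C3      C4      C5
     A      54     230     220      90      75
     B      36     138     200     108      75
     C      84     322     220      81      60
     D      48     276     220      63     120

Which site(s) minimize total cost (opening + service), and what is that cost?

Open A only; minimum total cost 738.

For any fixed open set, each office goes to its cheapest open site; total = fixed + service.
{A}: C1→A 54, C2→A 230, C3→A 220, C4→A 90, C5→A 75. Service 669; fixed 69; total 738.
{A, D}: C1→D 48, C2→A 230, C3→A 220, C4→D 63, C5→A 75. Service 636; fixed 129; total 765.
{B}: C1→B 36, C2→B 138, C3→B 200, C4→B 108, C5→B 75. Service 557; fixed 224; total 781.
{A, B, C, D}: C1→B 36, C2→B 138, C3→B 200, C4→D 63, C5→C 60. Service 497; fixed 466; total 963.
No other subset beats 738.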